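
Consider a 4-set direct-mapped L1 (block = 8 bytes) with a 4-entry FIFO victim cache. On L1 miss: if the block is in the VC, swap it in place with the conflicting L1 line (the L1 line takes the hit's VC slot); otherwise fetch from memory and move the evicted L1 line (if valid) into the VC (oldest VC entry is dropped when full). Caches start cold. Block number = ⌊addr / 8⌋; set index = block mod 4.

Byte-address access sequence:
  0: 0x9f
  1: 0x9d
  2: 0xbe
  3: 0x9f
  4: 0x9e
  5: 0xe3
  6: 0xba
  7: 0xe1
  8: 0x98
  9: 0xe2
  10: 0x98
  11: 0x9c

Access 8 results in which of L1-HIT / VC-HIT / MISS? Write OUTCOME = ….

OUTCOME = VC-HIT

0: 0x9f (blk 19, set 3) → MISS  vc=[]
1: 0x9d (blk 19, set 3) → L1-HIT  vc=[]
2: 0xbe (blk 23, set 3) → MISS  vc=[19]
3: 0x9f (blk 19, set 3) → VC-HIT  vc=[23]
4: 0x9e (blk 19, set 3) → L1-HIT  vc=[23]
5: 0xe3 (blk 28, set 0) → MISS  vc=[23]
6: 0xba (blk 23, set 3) → VC-HIT  vc=[19]
7: 0xe1 (blk 28, set 0) → L1-HIT  vc=[19]
8: 0x98 (blk 19, set 3) → VC-HIT  vc=[23]
9: 0xe2 (blk 28, set 0) → L1-HIT  vc=[23]
10: 0x98 (blk 19, set 3) → L1-HIT  vc=[23]
11: 0x9c (blk 19, set 3) → L1-HIT  vc=[23]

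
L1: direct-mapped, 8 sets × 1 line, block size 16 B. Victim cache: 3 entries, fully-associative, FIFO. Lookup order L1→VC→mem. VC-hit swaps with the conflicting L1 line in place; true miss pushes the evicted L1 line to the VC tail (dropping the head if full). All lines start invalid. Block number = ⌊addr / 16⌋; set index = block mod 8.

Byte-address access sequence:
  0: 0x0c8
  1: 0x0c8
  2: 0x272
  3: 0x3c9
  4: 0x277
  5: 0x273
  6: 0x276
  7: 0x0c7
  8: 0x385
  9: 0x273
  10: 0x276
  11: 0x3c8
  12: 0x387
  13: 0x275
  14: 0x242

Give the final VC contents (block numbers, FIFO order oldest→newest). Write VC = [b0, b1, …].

VC = [12, 60]

#0 0xc8→b12/s4 MISS; vc=[]
#1 0xc8→b12/s4 L1-HIT; vc=[]
#2 0x272→b39/s7 MISS; vc=[]
#3 0x3c9→b60/s4 MISS; vc=[12]
#4 0x277→b39/s7 L1-HIT; vc=[12]
#5 0x273→b39/s7 L1-HIT; vc=[12]
#6 0x276→b39/s7 L1-HIT; vc=[12]
#7 0xc7→b12/s4 VC-HIT; vc=[60]
#8 0x385→b56/s0 MISS; vc=[60]
#9 0x273→b39/s7 L1-HIT; vc=[60]
#10 0x276→b39/s7 L1-HIT; vc=[60]
#11 0x3c8→b60/s4 VC-HIT; vc=[12]
#12 0x387→b56/s0 L1-HIT; vc=[12]
#13 0x275→b39/s7 L1-HIT; vc=[12]
#14 0x242→b36/s4 MISS; vc=[12,60]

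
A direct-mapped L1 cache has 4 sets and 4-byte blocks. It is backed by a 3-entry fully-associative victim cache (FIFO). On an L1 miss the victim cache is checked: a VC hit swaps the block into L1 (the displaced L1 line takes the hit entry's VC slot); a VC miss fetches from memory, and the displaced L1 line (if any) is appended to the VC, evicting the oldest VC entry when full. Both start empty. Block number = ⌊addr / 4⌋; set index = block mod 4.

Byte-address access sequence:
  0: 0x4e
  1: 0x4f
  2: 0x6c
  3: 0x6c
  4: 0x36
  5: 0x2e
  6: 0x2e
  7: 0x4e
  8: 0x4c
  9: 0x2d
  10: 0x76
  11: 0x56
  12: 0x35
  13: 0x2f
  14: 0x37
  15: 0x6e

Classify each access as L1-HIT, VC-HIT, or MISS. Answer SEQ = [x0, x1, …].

0: 0x4e (blk 19, set 3) → MISS  vc=[]
1: 0x4f (blk 19, set 3) → L1-HIT  vc=[]
2: 0x6c (blk 27, set 3) → MISS  vc=[19]
3: 0x6c (blk 27, set 3) → L1-HIT  vc=[19]
4: 0x36 (blk 13, set 1) → MISS  vc=[19]
5: 0x2e (blk 11, set 3) → MISS  vc=[19, 27]
6: 0x2e (blk 11, set 3) → L1-HIT  vc=[19, 27]
7: 0x4e (blk 19, set 3) → VC-HIT  vc=[11, 27]
8: 0x4c (blk 19, set 3) → L1-HIT  vc=[11, 27]
9: 0x2d (blk 11, set 3) → VC-HIT  vc=[19, 27]
10: 0x76 (blk 29, set 1) → MISS  vc=[19, 27, 13]
11: 0x56 (blk 21, set 1) → MISS  vc=[27, 13, 29]
12: 0x35 (blk 13, set 1) → VC-HIT  vc=[27, 21, 29]
13: 0x2f (blk 11, set 3) → L1-HIT  vc=[27, 21, 29]
14: 0x37 (blk 13, set 1) → L1-HIT  vc=[27, 21, 29]
15: 0x6e (blk 27, set 3) → VC-HIT  vc=[11, 21, 29]

SEQ = [MISS, L1-HIT, MISS, L1-HIT, MISS, MISS, L1-HIT, VC-HIT, L1-HIT, VC-HIT, MISS, MISS, VC-HIT, L1-HIT, L1-HIT, VC-HIT]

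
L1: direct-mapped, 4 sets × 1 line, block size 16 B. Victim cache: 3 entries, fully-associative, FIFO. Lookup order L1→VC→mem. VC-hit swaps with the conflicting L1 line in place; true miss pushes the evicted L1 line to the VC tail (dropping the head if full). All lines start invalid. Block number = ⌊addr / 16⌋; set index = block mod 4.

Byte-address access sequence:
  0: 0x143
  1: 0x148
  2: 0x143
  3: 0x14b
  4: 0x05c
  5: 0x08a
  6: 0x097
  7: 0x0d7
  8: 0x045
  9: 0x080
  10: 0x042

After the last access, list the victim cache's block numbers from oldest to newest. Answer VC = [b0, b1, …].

  [0] addr=0x143 blk=20 s=0: MISS | VC []
  [1] addr=0x148 blk=20 s=0: L1-HIT | VC []
  [2] addr=0x143 blk=20 s=0: L1-HIT | VC []
  [3] addr=0x14b blk=20 s=0: L1-HIT | VC []
  [4] addr=0x5c blk=5 s=1: MISS | VC []
  [5] addr=0x8a blk=8 s=0: MISS | VC [20]
  [6] addr=0x97 blk=9 s=1: MISS | VC [20, 5]
  [7] addr=0xd7 blk=13 s=1: MISS | VC [20, 5, 9]
  [8] addr=0x45 blk=4 s=0: MISS | VC [5, 9, 8]
  [9] addr=0x80 blk=8 s=0: VC-HIT | VC [5, 9, 4]
  [10] addr=0x42 blk=4 s=0: VC-HIT | VC [5, 9, 8]

VC = [5, 9, 8]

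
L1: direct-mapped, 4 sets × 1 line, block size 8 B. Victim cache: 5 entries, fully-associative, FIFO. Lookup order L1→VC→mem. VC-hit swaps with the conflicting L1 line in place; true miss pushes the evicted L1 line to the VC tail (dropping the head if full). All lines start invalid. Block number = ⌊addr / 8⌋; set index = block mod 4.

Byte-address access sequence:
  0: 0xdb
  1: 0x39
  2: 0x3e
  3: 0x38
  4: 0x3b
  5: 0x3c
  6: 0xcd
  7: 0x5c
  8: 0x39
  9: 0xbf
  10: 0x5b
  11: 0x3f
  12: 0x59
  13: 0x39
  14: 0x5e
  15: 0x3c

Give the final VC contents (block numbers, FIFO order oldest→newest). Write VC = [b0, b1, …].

#0 0xdb→b27/s3 MISS; vc=[]
#1 0x39→b7/s3 MISS; vc=[27]
#2 0x3e→b7/s3 L1-HIT; vc=[27]
#3 0x38→b7/s3 L1-HIT; vc=[27]
#4 0x3b→b7/s3 L1-HIT; vc=[27]
#5 0x3c→b7/s3 L1-HIT; vc=[27]
#6 0xcd→b25/s1 MISS; vc=[27]
#7 0x5c→b11/s3 MISS; vc=[27,7]
#8 0x39→b7/s3 VC-HIT; vc=[27,11]
#9 0xbf→b23/s3 MISS; vc=[27,11,7]
#10 0x5b→b11/s3 VC-HIT; vc=[27,23,7]
#11 0x3f→b7/s3 VC-HIT; vc=[27,23,11]
#12 0x59→b11/s3 VC-HIT; vc=[27,23,7]
#13 0x39→b7/s3 VC-HIT; vc=[27,23,11]
#14 0x5e→b11/s3 VC-HIT; vc=[27,23,7]
#15 0x3c→b7/s3 VC-HIT; vc=[27,23,11]

VC = [27, 23, 11]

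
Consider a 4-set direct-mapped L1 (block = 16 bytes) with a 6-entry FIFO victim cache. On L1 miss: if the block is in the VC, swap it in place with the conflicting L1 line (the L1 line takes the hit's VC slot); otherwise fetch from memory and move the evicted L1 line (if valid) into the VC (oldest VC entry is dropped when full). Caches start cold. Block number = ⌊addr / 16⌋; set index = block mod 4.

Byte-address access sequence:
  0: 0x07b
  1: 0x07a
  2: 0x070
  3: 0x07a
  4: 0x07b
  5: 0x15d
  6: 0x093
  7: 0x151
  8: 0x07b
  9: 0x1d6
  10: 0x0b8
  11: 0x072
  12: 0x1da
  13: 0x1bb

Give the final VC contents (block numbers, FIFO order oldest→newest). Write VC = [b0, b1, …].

  [0] addr=0x7b blk=7 s=3: MISS | VC []
  [1] addr=0x7a blk=7 s=3: L1-HIT | VC []
  [2] addr=0x70 blk=7 s=3: L1-HIT | VC []
  [3] addr=0x7a blk=7 s=3: L1-HIT | VC []
  [4] addr=0x7b blk=7 s=3: L1-HIT | VC []
  [5] addr=0x15d blk=21 s=1: MISS | VC []
  [6] addr=0x93 blk=9 s=1: MISS | VC [21]
  [7] addr=0x151 blk=21 s=1: VC-HIT | VC [9]
  [8] addr=0x7b blk=7 s=3: L1-HIT | VC [9]
  [9] addr=0x1d6 blk=29 s=1: MISS | VC [9, 21]
  [10] addr=0xb8 blk=11 s=3: MISS | VC [9, 21, 7]
  [11] addr=0x72 blk=7 s=3: VC-HIT | VC [9, 21, 11]
  [12] addr=0x1da blk=29 s=1: L1-HIT | VC [9, 21, 11]
  [13] addr=0x1bb blk=27 s=3: MISS | VC [9, 21, 11, 7]

VC = [9, 21, 11, 7]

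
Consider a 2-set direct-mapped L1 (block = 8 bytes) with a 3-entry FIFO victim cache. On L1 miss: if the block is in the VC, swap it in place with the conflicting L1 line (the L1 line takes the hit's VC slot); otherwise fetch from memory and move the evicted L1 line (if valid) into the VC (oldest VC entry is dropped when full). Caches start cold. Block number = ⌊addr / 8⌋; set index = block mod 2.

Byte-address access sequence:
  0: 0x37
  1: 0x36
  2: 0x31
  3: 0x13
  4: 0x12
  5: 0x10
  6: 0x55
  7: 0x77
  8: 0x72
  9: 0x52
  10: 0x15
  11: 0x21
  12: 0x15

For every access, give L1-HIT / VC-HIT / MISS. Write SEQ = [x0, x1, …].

  [0] addr=0x37 blk=6 s=0: MISS | VC []
  [1] addr=0x36 blk=6 s=0: L1-HIT | VC []
  [2] addr=0x31 blk=6 s=0: L1-HIT | VC []
  [3] addr=0x13 blk=2 s=0: MISS | VC [6]
  [4] addr=0x12 blk=2 s=0: L1-HIT | VC [6]
  [5] addr=0x10 blk=2 s=0: L1-HIT | VC [6]
  [6] addr=0x55 blk=10 s=0: MISS | VC [6, 2]
  [7] addr=0x77 blk=14 s=0: MISS | VC [6, 2, 10]
  [8] addr=0x72 blk=14 s=0: L1-HIT | VC [6, 2, 10]
  [9] addr=0x52 blk=10 s=0: VC-HIT | VC [6, 2, 14]
  [10] addr=0x15 blk=2 s=0: VC-HIT | VC [6, 10, 14]
  [11] addr=0x21 blk=4 s=0: MISS | VC [10, 14, 2]
  [12] addr=0x15 blk=2 s=0: VC-HIT | VC [10, 14, 4]

SEQ = [MISS, L1-HIT, L1-HIT, MISS, L1-HIT, L1-HIT, MISS, MISS, L1-HIT, VC-HIT, VC-HIT, MISS, VC-HIT]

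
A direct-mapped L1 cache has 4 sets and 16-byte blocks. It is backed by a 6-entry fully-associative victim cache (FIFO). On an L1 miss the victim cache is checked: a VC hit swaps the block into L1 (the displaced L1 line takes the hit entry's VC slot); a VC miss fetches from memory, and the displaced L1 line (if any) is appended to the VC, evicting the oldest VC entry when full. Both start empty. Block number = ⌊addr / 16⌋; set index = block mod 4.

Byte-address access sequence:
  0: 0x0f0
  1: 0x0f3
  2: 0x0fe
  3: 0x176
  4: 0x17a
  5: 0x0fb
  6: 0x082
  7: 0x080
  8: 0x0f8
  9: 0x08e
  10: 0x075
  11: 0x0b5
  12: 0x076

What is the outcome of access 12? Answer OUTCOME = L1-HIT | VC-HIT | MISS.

  [0] addr=0xf0 blk=15 s=3: MISS | VC []
  [1] addr=0xf3 blk=15 s=3: L1-HIT | VC []
  [2] addr=0xfe blk=15 s=3: L1-HIT | VC []
  [3] addr=0x176 blk=23 s=3: MISS | VC [15]
  [4] addr=0x17a blk=23 s=3: L1-HIT | VC [15]
  [5] addr=0xfb blk=15 s=3: VC-HIT | VC [23]
  [6] addr=0x82 blk=8 s=0: MISS | VC [23]
  [7] addr=0x80 blk=8 s=0: L1-HIT | VC [23]
  [8] addr=0xf8 blk=15 s=3: L1-HIT | VC [23]
  [9] addr=0x8e blk=8 s=0: L1-HIT | VC [23]
  [10] addr=0x75 blk=7 s=3: MISS | VC [23, 15]
  [11] addr=0xb5 blk=11 s=3: MISS | VC [23, 15, 7]
  [12] addr=0x76 blk=7 s=3: VC-HIT | VC [23, 15, 11]

OUTCOME = VC-HIT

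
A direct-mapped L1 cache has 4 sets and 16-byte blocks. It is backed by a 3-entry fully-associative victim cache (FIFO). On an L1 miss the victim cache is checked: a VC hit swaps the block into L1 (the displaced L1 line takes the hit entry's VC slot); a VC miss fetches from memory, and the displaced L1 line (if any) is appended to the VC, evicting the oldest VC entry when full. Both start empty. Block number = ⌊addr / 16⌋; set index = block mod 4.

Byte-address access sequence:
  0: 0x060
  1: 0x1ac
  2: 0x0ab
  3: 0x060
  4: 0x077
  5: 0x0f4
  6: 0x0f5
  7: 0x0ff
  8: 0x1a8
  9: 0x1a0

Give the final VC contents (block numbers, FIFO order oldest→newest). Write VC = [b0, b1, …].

VC = [10, 6, 7]

0: 0x60 (blk 6, set 2) → MISS  vc=[]
1: 0x1ac (blk 26, set 2) → MISS  vc=[6]
2: 0xab (blk 10, set 2) → MISS  vc=[6, 26]
3: 0x60 (blk 6, set 2) → VC-HIT  vc=[10, 26]
4: 0x77 (blk 7, set 3) → MISS  vc=[10, 26]
5: 0xf4 (blk 15, set 3) → MISS  vc=[10, 26, 7]
6: 0xf5 (blk 15, set 3) → L1-HIT  vc=[10, 26, 7]
7: 0xff (blk 15, set 3) → L1-HIT  vc=[10, 26, 7]
8: 0x1a8 (blk 26, set 2) → VC-HIT  vc=[10, 6, 7]
9: 0x1a0 (blk 26, set 2) → L1-HIT  vc=[10, 6, 7]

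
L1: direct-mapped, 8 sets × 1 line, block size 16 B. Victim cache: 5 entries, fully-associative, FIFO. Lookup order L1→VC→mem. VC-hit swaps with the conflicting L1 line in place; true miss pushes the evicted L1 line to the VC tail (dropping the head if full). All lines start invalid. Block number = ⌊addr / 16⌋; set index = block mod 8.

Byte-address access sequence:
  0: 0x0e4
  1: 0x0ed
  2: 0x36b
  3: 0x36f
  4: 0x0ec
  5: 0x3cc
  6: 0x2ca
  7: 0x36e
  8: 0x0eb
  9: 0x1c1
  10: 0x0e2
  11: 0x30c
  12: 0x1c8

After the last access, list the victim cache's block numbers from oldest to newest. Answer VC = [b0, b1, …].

#0 0xe4→b14/s6 MISS; vc=[]
#1 0xed→b14/s6 L1-HIT; vc=[]
#2 0x36b→b54/s6 MISS; vc=[14]
#3 0x36f→b54/s6 L1-HIT; vc=[14]
#4 0xec→b14/s6 VC-HIT; vc=[54]
#5 0x3cc→b60/s4 MISS; vc=[54]
#6 0x2ca→b44/s4 MISS; vc=[54,60]
#7 0x36e→b54/s6 VC-HIT; vc=[14,60]
#8 0xeb→b14/s6 VC-HIT; vc=[54,60]
#9 0x1c1→b28/s4 MISS; vc=[54,60,44]
#10 0xe2→b14/s6 L1-HIT; vc=[54,60,44]
#11 0x30c→b48/s0 MISS; vc=[54,60,44]
#12 0x1c8→b28/s4 L1-HIT; vc=[54,60,44]

VC = [54, 60, 44]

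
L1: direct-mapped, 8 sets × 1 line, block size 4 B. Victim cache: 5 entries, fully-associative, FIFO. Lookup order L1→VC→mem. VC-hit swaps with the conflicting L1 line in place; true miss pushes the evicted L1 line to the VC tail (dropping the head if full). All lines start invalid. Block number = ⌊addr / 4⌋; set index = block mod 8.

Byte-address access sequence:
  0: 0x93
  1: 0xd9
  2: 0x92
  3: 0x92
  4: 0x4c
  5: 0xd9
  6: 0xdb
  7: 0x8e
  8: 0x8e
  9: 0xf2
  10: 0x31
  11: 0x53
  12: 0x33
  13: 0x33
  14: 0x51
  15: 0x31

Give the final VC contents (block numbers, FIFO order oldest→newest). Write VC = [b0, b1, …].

  [0] addr=0x93 blk=36 s=4: MISS | VC []
  [1] addr=0xd9 blk=54 s=6: MISS | VC []
  [2] addr=0x92 blk=36 s=4: L1-HIT | VC []
  [3] addr=0x92 blk=36 s=4: L1-HIT | VC []
  [4] addr=0x4c blk=19 s=3: MISS | VC []
  [5] addr=0xd9 blk=54 s=6: L1-HIT | VC []
  [6] addr=0xdb blk=54 s=6: L1-HIT | VC []
  [7] addr=0x8e blk=35 s=3: MISS | VC [19]
  [8] addr=0x8e blk=35 s=3: L1-HIT | VC [19]
  [9] addr=0xf2 blk=60 s=4: MISS | VC [19, 36]
  [10] addr=0x31 blk=12 s=4: MISS | VC [19, 36, 60]
  [11] addr=0x53 blk=20 s=4: MISS | VC [19, 36, 60, 12]
  [12] addr=0x33 blk=12 s=4: VC-HIT | VC [19, 36, 60, 20]
  [13] addr=0x33 blk=12 s=4: L1-HIT | VC [19, 36, 60, 20]
  [14] addr=0x51 blk=20 s=4: VC-HIT | VC [19, 36, 60, 12]
  [15] addr=0x31 blk=12 s=4: VC-HIT | VC [19, 36, 60, 20]

VC = [19, 36, 60, 20]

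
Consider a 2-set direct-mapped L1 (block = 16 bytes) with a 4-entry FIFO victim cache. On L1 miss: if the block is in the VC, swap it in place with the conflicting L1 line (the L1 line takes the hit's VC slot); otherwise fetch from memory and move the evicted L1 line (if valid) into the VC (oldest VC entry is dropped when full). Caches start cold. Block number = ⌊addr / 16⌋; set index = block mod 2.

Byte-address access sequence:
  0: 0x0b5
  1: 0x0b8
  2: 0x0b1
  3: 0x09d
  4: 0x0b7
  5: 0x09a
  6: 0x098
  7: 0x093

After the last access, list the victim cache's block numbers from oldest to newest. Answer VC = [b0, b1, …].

VC = [11]

  [0] addr=0xb5 blk=11 s=1: MISS | VC []
  [1] addr=0xb8 blk=11 s=1: L1-HIT | VC []
  [2] addr=0xb1 blk=11 s=1: L1-HIT | VC []
  [3] addr=0x9d blk=9 s=1: MISS | VC [11]
  [4] addr=0xb7 blk=11 s=1: VC-HIT | VC [9]
  [5] addr=0x9a blk=9 s=1: VC-HIT | VC [11]
  [6] addr=0x98 blk=9 s=1: L1-HIT | VC [11]
  [7] addr=0x93 blk=9 s=1: L1-HIT | VC [11]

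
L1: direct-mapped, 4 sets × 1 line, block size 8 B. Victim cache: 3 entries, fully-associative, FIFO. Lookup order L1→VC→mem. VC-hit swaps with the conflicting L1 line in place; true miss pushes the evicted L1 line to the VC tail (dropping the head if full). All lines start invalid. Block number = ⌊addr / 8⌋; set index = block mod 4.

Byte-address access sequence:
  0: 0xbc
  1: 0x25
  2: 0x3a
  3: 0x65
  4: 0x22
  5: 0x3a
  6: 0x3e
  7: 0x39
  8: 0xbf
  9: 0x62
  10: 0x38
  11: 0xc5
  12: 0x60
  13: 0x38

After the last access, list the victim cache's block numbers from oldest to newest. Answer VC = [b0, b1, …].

#0 0xbc→b23/s3 MISS; vc=[]
#1 0x25→b4/s0 MISS; vc=[]
#2 0x3a→b7/s3 MISS; vc=[23]
#3 0x65→b12/s0 MISS; vc=[23,4]
#4 0x22→b4/s0 VC-HIT; vc=[23,12]
#5 0x3a→b7/s3 L1-HIT; vc=[23,12]
#6 0x3e→b7/s3 L1-HIT; vc=[23,12]
#7 0x39→b7/s3 L1-HIT; vc=[23,12]
#8 0xbf→b23/s3 VC-HIT; vc=[7,12]
#9 0x62→b12/s0 VC-HIT; vc=[7,4]
#10 0x38→b7/s3 VC-HIT; vc=[23,4]
#11 0xc5→b24/s0 MISS; vc=[23,4,12]
#12 0x60→b12/s0 VC-HIT; vc=[23,4,24]
#13 0x38→b7/s3 L1-HIT; vc=[23,4,24]

VC = [23, 4, 24]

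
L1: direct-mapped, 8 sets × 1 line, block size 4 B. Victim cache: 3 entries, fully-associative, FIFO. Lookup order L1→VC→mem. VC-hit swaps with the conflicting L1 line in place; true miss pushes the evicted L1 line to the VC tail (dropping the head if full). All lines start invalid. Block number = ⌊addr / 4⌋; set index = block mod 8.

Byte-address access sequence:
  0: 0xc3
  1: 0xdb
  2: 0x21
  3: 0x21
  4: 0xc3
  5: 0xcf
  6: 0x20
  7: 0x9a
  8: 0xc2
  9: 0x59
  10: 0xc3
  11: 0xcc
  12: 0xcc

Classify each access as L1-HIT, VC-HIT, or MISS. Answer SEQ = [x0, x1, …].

SEQ = [MISS, MISS, MISS, L1-HIT, VC-HIT, MISS, VC-HIT, MISS, VC-HIT, MISS, L1-HIT, L1-HIT, L1-HIT]

0: 0xc3 (blk 48, set 0) → MISS  vc=[]
1: 0xdb (blk 54, set 6) → MISS  vc=[]
2: 0x21 (blk 8, set 0) → MISS  vc=[48]
3: 0x21 (blk 8, set 0) → L1-HIT  vc=[48]
4: 0xc3 (blk 48, set 0) → VC-HIT  vc=[8]
5: 0xcf (blk 51, set 3) → MISS  vc=[8]
6: 0x20 (blk 8, set 0) → VC-HIT  vc=[48]
7: 0x9a (blk 38, set 6) → MISS  vc=[48, 54]
8: 0xc2 (blk 48, set 0) → VC-HIT  vc=[8, 54]
9: 0x59 (blk 22, set 6) → MISS  vc=[8, 54, 38]
10: 0xc3 (blk 48, set 0) → L1-HIT  vc=[8, 54, 38]
11: 0xcc (blk 51, set 3) → L1-HIT  vc=[8, 54, 38]
12: 0xcc (blk 51, set 3) → L1-HIT  vc=[8, 54, 38]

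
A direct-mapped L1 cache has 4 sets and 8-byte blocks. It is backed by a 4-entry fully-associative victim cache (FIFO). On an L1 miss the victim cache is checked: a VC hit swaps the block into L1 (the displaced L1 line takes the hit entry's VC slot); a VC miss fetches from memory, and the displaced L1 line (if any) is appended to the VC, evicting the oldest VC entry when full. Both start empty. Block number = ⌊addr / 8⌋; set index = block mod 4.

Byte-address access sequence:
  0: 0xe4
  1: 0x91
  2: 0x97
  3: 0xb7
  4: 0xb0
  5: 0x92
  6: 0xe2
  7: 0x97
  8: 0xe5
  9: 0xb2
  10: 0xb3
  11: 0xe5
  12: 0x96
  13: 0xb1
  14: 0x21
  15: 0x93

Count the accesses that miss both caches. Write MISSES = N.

MISSES = 4

0: 0xe4 (blk 28, set 0) → MISS  vc=[]
1: 0x91 (blk 18, set 2) → MISS  vc=[]
2: 0x97 (blk 18, set 2) → L1-HIT  vc=[]
3: 0xb7 (blk 22, set 2) → MISS  vc=[18]
4: 0xb0 (blk 22, set 2) → L1-HIT  vc=[18]
5: 0x92 (blk 18, set 2) → VC-HIT  vc=[22]
6: 0xe2 (blk 28, set 0) → L1-HIT  vc=[22]
7: 0x97 (blk 18, set 2) → L1-HIT  vc=[22]
8: 0xe5 (blk 28, set 0) → L1-HIT  vc=[22]
9: 0xb2 (blk 22, set 2) → VC-HIT  vc=[18]
10: 0xb3 (blk 22, set 2) → L1-HIT  vc=[18]
11: 0xe5 (blk 28, set 0) → L1-HIT  vc=[18]
12: 0x96 (blk 18, set 2) → VC-HIT  vc=[22]
13: 0xb1 (blk 22, set 2) → VC-HIT  vc=[18]
14: 0x21 (blk 4, set 0) → MISS  vc=[18, 28]
15: 0x93 (blk 18, set 2) → VC-HIT  vc=[22, 28]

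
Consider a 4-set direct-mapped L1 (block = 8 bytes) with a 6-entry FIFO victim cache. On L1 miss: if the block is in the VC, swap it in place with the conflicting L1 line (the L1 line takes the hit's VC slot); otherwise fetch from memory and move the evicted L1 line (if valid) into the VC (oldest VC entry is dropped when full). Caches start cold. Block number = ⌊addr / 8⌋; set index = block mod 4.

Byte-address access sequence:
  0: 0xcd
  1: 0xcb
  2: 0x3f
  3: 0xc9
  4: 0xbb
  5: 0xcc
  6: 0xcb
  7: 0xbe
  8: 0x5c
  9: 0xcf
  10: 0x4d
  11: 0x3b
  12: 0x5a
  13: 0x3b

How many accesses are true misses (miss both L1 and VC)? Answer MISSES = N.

MISSES = 5

0: 0xcd (blk 25, set 1) → MISS  vc=[]
1: 0xcb (blk 25, set 1) → L1-HIT  vc=[]
2: 0x3f (blk 7, set 3) → MISS  vc=[]
3: 0xc9 (blk 25, set 1) → L1-HIT  vc=[]
4: 0xbb (blk 23, set 3) → MISS  vc=[7]
5: 0xcc (blk 25, set 1) → L1-HIT  vc=[7]
6: 0xcb (blk 25, set 1) → L1-HIT  vc=[7]
7: 0xbe (blk 23, set 3) → L1-HIT  vc=[7]
8: 0x5c (blk 11, set 3) → MISS  vc=[7, 23]
9: 0xcf (blk 25, set 1) → L1-HIT  vc=[7, 23]
10: 0x4d (blk 9, set 1) → MISS  vc=[7, 23, 25]
11: 0x3b (blk 7, set 3) → VC-HIT  vc=[11, 23, 25]
12: 0x5a (blk 11, set 3) → VC-HIT  vc=[7, 23, 25]
13: 0x3b (blk 7, set 3) → VC-HIT  vc=[11, 23, 25]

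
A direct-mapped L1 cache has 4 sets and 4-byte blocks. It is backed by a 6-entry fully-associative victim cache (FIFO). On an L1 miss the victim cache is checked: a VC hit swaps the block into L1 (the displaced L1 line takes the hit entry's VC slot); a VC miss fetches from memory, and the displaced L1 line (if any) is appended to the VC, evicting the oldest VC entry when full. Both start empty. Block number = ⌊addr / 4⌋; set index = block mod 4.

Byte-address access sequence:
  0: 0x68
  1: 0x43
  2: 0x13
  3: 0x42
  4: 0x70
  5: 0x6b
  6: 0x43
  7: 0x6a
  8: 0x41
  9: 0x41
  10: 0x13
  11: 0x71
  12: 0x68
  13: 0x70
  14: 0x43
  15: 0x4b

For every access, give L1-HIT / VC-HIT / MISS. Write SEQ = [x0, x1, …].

SEQ = [MISS, MISS, MISS, VC-HIT, MISS, L1-HIT, VC-HIT, L1-HIT, L1-HIT, L1-HIT, VC-HIT, VC-HIT, L1-HIT, L1-HIT, VC-HIT, MISS]

  [0] addr=0x68 blk=26 s=2: MISS | VC []
  [1] addr=0x43 blk=16 s=0: MISS | VC []
  [2] addr=0x13 blk=4 s=0: MISS | VC [16]
  [3] addr=0x42 blk=16 s=0: VC-HIT | VC [4]
  [4] addr=0x70 blk=28 s=0: MISS | VC [4, 16]
  [5] addr=0x6b blk=26 s=2: L1-HIT | VC [4, 16]
  [6] addr=0x43 blk=16 s=0: VC-HIT | VC [4, 28]
  [7] addr=0x6a blk=26 s=2: L1-HIT | VC [4, 28]
  [8] addr=0x41 blk=16 s=0: L1-HIT | VC [4, 28]
  [9] addr=0x41 blk=16 s=0: L1-HIT | VC [4, 28]
  [10] addr=0x13 blk=4 s=0: VC-HIT | VC [16, 28]
  [11] addr=0x71 blk=28 s=0: VC-HIT | VC [16, 4]
  [12] addr=0x68 blk=26 s=2: L1-HIT | VC [16, 4]
  [13] addr=0x70 blk=28 s=0: L1-HIT | VC [16, 4]
  [14] addr=0x43 blk=16 s=0: VC-HIT | VC [28, 4]
  [15] addr=0x4b blk=18 s=2: MISS | VC [28, 4, 26]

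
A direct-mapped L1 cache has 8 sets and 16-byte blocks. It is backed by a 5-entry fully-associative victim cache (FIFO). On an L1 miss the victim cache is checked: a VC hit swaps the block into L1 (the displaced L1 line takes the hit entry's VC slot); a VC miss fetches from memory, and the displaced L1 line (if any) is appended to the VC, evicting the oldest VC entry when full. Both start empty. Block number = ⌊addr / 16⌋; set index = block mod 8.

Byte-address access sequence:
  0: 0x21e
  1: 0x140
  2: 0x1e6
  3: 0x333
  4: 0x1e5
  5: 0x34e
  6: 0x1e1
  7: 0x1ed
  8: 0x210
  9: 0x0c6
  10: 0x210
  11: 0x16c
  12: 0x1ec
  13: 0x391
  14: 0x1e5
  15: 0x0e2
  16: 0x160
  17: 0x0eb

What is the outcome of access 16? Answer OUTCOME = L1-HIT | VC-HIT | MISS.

OUTCOME = VC-HIT

#0 0x21e→b33/s1 MISS; vc=[]
#1 0x140→b20/s4 MISS; vc=[]
#2 0x1e6→b30/s6 MISS; vc=[]
#3 0x333→b51/s3 MISS; vc=[]
#4 0x1e5→b30/s6 L1-HIT; vc=[]
#5 0x34e→b52/s4 MISS; vc=[20]
#6 0x1e1→b30/s6 L1-HIT; vc=[20]
#7 0x1ed→b30/s6 L1-HIT; vc=[20]
#8 0x210→b33/s1 L1-HIT; vc=[20]
#9 0xc6→b12/s4 MISS; vc=[20,52]
#10 0x210→b33/s1 L1-HIT; vc=[20,52]
#11 0x16c→b22/s6 MISS; vc=[20,52,30]
#12 0x1ec→b30/s6 VC-HIT; vc=[20,52,22]
#13 0x391→b57/s1 MISS; vc=[20,52,22,33]
#14 0x1e5→b30/s6 L1-HIT; vc=[20,52,22,33]
#15 0xe2→b14/s6 MISS; vc=[20,52,22,33,30]
#16 0x160→b22/s6 VC-HIT; vc=[20,52,14,33,30]
#17 0xeb→b14/s6 VC-HIT; vc=[20,52,22,33,30]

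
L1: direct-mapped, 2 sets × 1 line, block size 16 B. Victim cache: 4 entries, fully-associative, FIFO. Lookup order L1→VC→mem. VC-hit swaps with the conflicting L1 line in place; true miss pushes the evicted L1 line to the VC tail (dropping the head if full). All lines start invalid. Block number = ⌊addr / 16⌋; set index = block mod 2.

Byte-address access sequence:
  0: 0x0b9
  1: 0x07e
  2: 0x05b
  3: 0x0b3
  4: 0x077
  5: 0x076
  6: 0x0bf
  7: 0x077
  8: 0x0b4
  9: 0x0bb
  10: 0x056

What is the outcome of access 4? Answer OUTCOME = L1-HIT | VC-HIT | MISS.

0: 0xb9 (blk 11, set 1) → MISS  vc=[]
1: 0x7e (blk 7, set 1) → MISS  vc=[11]
2: 0x5b (blk 5, set 1) → MISS  vc=[11, 7]
3: 0xb3 (blk 11, set 1) → VC-HIT  vc=[5, 7]
4: 0x77 (blk 7, set 1) → VC-HIT  vc=[5, 11]
5: 0x76 (blk 7, set 1) → L1-HIT  vc=[5, 11]
6: 0xbf (blk 11, set 1) → VC-HIT  vc=[5, 7]
7: 0x77 (blk 7, set 1) → VC-HIT  vc=[5, 11]
8: 0xb4 (blk 11, set 1) → VC-HIT  vc=[5, 7]
9: 0xbb (blk 11, set 1) → L1-HIT  vc=[5, 7]
10: 0x56 (blk 5, set 1) → VC-HIT  vc=[11, 7]

OUTCOME = VC-HIT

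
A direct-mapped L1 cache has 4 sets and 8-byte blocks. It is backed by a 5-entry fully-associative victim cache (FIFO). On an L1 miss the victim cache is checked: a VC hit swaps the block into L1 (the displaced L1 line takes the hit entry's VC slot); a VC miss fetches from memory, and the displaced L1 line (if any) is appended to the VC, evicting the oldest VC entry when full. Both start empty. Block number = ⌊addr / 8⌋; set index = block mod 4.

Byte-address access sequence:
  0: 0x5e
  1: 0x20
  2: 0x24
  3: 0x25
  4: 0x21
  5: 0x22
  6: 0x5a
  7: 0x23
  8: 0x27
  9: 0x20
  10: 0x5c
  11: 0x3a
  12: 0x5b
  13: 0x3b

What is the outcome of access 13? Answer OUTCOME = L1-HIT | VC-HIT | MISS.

#0 0x5e→b11/s3 MISS; vc=[]
#1 0x20→b4/s0 MISS; vc=[]
#2 0x24→b4/s0 L1-HIT; vc=[]
#3 0x25→b4/s0 L1-HIT; vc=[]
#4 0x21→b4/s0 L1-HIT; vc=[]
#5 0x22→b4/s0 L1-HIT; vc=[]
#6 0x5a→b11/s3 L1-HIT; vc=[]
#7 0x23→b4/s0 L1-HIT; vc=[]
#8 0x27→b4/s0 L1-HIT; vc=[]
#9 0x20→b4/s0 L1-HIT; vc=[]
#10 0x5c→b11/s3 L1-HIT; vc=[]
#11 0x3a→b7/s3 MISS; vc=[11]
#12 0x5b→b11/s3 VC-HIT; vc=[7]
#13 0x3b→b7/s3 VC-HIT; vc=[11]

OUTCOME = VC-HIT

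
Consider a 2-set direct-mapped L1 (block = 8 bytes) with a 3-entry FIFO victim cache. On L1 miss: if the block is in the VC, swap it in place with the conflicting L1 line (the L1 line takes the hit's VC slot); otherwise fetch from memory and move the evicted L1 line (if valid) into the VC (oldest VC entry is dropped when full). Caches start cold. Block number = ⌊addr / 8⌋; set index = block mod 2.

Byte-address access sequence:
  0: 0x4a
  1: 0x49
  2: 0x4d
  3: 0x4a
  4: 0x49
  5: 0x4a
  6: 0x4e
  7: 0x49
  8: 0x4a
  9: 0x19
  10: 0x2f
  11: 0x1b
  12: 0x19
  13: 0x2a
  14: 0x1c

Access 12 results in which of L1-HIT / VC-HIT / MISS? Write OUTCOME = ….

  [0] addr=0x4a blk=9 s=1: MISS | VC []
  [1] addr=0x49 blk=9 s=1: L1-HIT | VC []
  [2] addr=0x4d blk=9 s=1: L1-HIT | VC []
  [3] addr=0x4a blk=9 s=1: L1-HIT | VC []
  [4] addr=0x49 blk=9 s=1: L1-HIT | VC []
  [5] addr=0x4a blk=9 s=1: L1-HIT | VC []
  [6] addr=0x4e blk=9 s=1: L1-HIT | VC []
  [7] addr=0x49 blk=9 s=1: L1-HIT | VC []
  [8] addr=0x4a blk=9 s=1: L1-HIT | VC []
  [9] addr=0x19 blk=3 s=1: MISS | VC [9]
  [10] addr=0x2f blk=5 s=1: MISS | VC [9, 3]
  [11] addr=0x1b blk=3 s=1: VC-HIT | VC [9, 5]
  [12] addr=0x19 blk=3 s=1: L1-HIT | VC [9, 5]
  [13] addr=0x2a blk=5 s=1: VC-HIT | VC [9, 3]
  [14] addr=0x1c blk=3 s=1: VC-HIT | VC [9, 5]

OUTCOME = L1-HIT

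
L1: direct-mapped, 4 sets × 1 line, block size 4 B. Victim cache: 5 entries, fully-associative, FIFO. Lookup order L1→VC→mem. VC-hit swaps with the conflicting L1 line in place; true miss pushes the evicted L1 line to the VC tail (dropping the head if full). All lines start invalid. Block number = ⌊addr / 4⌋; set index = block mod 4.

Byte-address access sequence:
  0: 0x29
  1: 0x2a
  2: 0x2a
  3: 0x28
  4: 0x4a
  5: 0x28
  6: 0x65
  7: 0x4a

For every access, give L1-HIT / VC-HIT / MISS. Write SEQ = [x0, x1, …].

  [0] addr=0x29 blk=10 s=2: MISS | VC []
  [1] addr=0x2a blk=10 s=2: L1-HIT | VC []
  [2] addr=0x2a blk=10 s=2: L1-HIT | VC []
  [3] addr=0x28 blk=10 s=2: L1-HIT | VC []
  [4] addr=0x4a blk=18 s=2: MISS | VC [10]
  [5] addr=0x28 blk=10 s=2: VC-HIT | VC [18]
  [6] addr=0x65 blk=25 s=1: MISS | VC [18]
  [7] addr=0x4a blk=18 s=2: VC-HIT | VC [10]

SEQ = [MISS, L1-HIT, L1-HIT, L1-HIT, MISS, VC-HIT, MISS, VC-HIT]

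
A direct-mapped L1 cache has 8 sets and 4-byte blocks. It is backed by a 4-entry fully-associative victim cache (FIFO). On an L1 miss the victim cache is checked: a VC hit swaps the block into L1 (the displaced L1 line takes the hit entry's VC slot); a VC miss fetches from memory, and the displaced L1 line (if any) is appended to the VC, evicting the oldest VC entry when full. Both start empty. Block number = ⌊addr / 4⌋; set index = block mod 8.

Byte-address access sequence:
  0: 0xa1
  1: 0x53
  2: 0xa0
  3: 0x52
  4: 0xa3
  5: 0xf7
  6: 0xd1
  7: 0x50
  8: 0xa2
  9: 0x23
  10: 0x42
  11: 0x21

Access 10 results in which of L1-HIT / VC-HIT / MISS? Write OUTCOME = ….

OUTCOME = MISS

0: 0xa1 (blk 40, set 0) → MISS  vc=[]
1: 0x53 (blk 20, set 4) → MISS  vc=[]
2: 0xa0 (blk 40, set 0) → L1-HIT  vc=[]
3: 0x52 (blk 20, set 4) → L1-HIT  vc=[]
4: 0xa3 (blk 40, set 0) → L1-HIT  vc=[]
5: 0xf7 (blk 61, set 5) → MISS  vc=[]
6: 0xd1 (blk 52, set 4) → MISS  vc=[20]
7: 0x50 (blk 20, set 4) → VC-HIT  vc=[52]
8: 0xa2 (blk 40, set 0) → L1-HIT  vc=[52]
9: 0x23 (blk 8, set 0) → MISS  vc=[52, 40]
10: 0x42 (blk 16, set 0) → MISS  vc=[52, 40, 8]
11: 0x21 (blk 8, set 0) → VC-HIT  vc=[52, 40, 16]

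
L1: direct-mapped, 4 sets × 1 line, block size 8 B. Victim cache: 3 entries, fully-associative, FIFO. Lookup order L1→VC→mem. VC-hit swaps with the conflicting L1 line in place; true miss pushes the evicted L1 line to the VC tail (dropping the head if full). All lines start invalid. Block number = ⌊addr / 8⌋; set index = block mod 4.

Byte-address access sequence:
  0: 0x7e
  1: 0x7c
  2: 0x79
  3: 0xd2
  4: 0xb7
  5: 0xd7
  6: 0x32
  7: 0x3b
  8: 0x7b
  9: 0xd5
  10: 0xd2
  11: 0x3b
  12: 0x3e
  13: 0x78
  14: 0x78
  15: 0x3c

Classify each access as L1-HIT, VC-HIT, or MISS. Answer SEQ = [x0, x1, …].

SEQ = [MISS, L1-HIT, L1-HIT, MISS, MISS, VC-HIT, MISS, MISS, VC-HIT, VC-HIT, L1-HIT, VC-HIT, L1-HIT, VC-HIT, L1-HIT, VC-HIT]

0: 0x7e (blk 15, set 3) → MISS  vc=[]
1: 0x7c (blk 15, set 3) → L1-HIT  vc=[]
2: 0x79 (blk 15, set 3) → L1-HIT  vc=[]
3: 0xd2 (blk 26, set 2) → MISS  vc=[]
4: 0xb7 (blk 22, set 2) → MISS  vc=[26]
5: 0xd7 (blk 26, set 2) → VC-HIT  vc=[22]
6: 0x32 (blk 6, set 2) → MISS  vc=[22, 26]
7: 0x3b (blk 7, set 3) → MISS  vc=[22, 26, 15]
8: 0x7b (blk 15, set 3) → VC-HIT  vc=[22, 26, 7]
9: 0xd5 (blk 26, set 2) → VC-HIT  vc=[22, 6, 7]
10: 0xd2 (blk 26, set 2) → L1-HIT  vc=[22, 6, 7]
11: 0x3b (blk 7, set 3) → VC-HIT  vc=[22, 6, 15]
12: 0x3e (blk 7, set 3) → L1-HIT  vc=[22, 6, 15]
13: 0x78 (blk 15, set 3) → VC-HIT  vc=[22, 6, 7]
14: 0x78 (blk 15, set 3) → L1-HIT  vc=[22, 6, 7]
15: 0x3c (blk 7, set 3) → VC-HIT  vc=[22, 6, 15]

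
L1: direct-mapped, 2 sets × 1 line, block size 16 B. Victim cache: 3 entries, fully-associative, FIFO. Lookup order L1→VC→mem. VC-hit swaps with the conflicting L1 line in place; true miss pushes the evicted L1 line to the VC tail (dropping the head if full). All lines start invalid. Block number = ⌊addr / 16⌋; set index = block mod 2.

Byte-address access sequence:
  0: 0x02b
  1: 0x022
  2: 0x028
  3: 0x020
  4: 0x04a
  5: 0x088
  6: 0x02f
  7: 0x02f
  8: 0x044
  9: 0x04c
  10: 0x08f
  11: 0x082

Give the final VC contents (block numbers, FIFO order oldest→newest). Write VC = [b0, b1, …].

VC = [4, 2]

  [0] addr=0x2b blk=2 s=0: MISS | VC []
  [1] addr=0x22 blk=2 s=0: L1-HIT | VC []
  [2] addr=0x28 blk=2 s=0: L1-HIT | VC []
  [3] addr=0x20 blk=2 s=0: L1-HIT | VC []
  [4] addr=0x4a blk=4 s=0: MISS | VC [2]
  [5] addr=0x88 blk=8 s=0: MISS | VC [2, 4]
  [6] addr=0x2f blk=2 s=0: VC-HIT | VC [8, 4]
  [7] addr=0x2f blk=2 s=0: L1-HIT | VC [8, 4]
  [8] addr=0x44 blk=4 s=0: VC-HIT | VC [8, 2]
  [9] addr=0x4c blk=4 s=0: L1-HIT | VC [8, 2]
  [10] addr=0x8f blk=8 s=0: VC-HIT | VC [4, 2]
  [11] addr=0x82 blk=8 s=0: L1-HIT | VC [4, 2]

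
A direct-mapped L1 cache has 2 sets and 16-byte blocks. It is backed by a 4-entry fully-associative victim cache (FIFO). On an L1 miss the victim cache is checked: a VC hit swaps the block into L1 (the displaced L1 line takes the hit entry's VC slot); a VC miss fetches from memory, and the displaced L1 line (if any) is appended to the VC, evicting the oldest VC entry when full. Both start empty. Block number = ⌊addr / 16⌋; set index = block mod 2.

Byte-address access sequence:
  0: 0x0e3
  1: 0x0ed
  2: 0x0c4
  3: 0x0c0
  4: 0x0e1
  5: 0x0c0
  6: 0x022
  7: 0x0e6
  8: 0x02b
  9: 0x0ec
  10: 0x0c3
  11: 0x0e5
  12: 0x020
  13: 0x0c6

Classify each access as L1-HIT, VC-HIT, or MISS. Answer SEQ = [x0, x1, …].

0: 0xe3 (blk 14, set 0) → MISS  vc=[]
1: 0xed (blk 14, set 0) → L1-HIT  vc=[]
2: 0xc4 (blk 12, set 0) → MISS  vc=[14]
3: 0xc0 (blk 12, set 0) → L1-HIT  vc=[14]
4: 0xe1 (blk 14, set 0) → VC-HIT  vc=[12]
5: 0xc0 (blk 12, set 0) → VC-HIT  vc=[14]
6: 0x22 (blk 2, set 0) → MISS  vc=[14, 12]
7: 0xe6 (blk 14, set 0) → VC-HIT  vc=[2, 12]
8: 0x2b (blk 2, set 0) → VC-HIT  vc=[14, 12]
9: 0xec (blk 14, set 0) → VC-HIT  vc=[2, 12]
10: 0xc3 (blk 12, set 0) → VC-HIT  vc=[2, 14]
11: 0xe5 (blk 14, set 0) → VC-HIT  vc=[2, 12]
12: 0x20 (blk 2, set 0) → VC-HIT  vc=[14, 12]
13: 0xc6 (blk 12, set 0) → VC-HIT  vc=[14, 2]

SEQ = [MISS, L1-HIT, MISS, L1-HIT, VC-HIT, VC-HIT, MISS, VC-HIT, VC-HIT, VC-HIT, VC-HIT, VC-HIT, VC-HIT, VC-HIT]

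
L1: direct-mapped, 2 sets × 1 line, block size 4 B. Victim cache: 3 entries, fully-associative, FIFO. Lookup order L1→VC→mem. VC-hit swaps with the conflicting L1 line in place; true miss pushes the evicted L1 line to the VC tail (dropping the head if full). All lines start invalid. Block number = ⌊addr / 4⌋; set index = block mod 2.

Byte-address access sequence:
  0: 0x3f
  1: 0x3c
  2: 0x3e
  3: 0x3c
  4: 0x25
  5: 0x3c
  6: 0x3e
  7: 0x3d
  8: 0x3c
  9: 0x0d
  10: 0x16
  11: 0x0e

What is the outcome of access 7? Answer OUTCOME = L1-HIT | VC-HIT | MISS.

OUTCOME = L1-HIT

#0 0x3f→b15/s1 MISS; vc=[]
#1 0x3c→b15/s1 L1-HIT; vc=[]
#2 0x3e→b15/s1 L1-HIT; vc=[]
#3 0x3c→b15/s1 L1-HIT; vc=[]
#4 0x25→b9/s1 MISS; vc=[15]
#5 0x3c→b15/s1 VC-HIT; vc=[9]
#6 0x3e→b15/s1 L1-HIT; vc=[9]
#7 0x3d→b15/s1 L1-HIT; vc=[9]
#8 0x3c→b15/s1 L1-HIT; vc=[9]
#9 0xd→b3/s1 MISS; vc=[9,15]
#10 0x16→b5/s1 MISS; vc=[9,15,3]
#11 0xe→b3/s1 VC-HIT; vc=[9,15,5]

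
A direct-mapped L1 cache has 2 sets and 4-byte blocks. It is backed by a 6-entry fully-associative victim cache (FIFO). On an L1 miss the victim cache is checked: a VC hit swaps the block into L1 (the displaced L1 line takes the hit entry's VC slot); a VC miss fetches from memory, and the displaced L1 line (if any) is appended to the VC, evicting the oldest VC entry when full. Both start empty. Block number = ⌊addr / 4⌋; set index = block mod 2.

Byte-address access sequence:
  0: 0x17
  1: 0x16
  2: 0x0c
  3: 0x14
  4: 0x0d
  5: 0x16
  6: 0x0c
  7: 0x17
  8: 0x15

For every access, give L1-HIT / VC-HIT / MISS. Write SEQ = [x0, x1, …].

SEQ = [MISS, L1-HIT, MISS, VC-HIT, VC-HIT, VC-HIT, VC-HIT, VC-HIT, L1-HIT]

#0 0x17→b5/s1 MISS; vc=[]
#1 0x16→b5/s1 L1-HIT; vc=[]
#2 0xc→b3/s1 MISS; vc=[5]
#3 0x14→b5/s1 VC-HIT; vc=[3]
#4 0xd→b3/s1 VC-HIT; vc=[5]
#5 0x16→b5/s1 VC-HIT; vc=[3]
#6 0xc→b3/s1 VC-HIT; vc=[5]
#7 0x17→b5/s1 VC-HIT; vc=[3]
#8 0x15→b5/s1 L1-HIT; vc=[3]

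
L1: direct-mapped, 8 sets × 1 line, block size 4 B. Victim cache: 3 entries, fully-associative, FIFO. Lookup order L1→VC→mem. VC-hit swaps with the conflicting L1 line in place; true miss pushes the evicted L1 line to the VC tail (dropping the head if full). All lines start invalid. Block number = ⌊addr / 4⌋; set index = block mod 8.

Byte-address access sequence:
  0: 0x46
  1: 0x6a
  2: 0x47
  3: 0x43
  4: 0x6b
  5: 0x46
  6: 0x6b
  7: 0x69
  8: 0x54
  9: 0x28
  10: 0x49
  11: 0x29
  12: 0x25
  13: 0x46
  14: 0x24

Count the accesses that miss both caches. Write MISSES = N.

  [0] addr=0x46 blk=17 s=1: MISS | VC []
  [1] addr=0x6a blk=26 s=2: MISS | VC []
  [2] addr=0x47 blk=17 s=1: L1-HIT | VC []
  [3] addr=0x43 blk=16 s=0: MISS | VC []
  [4] addr=0x6b blk=26 s=2: L1-HIT | VC []
  [5] addr=0x46 blk=17 s=1: L1-HIT | VC []
  [6] addr=0x6b blk=26 s=2: L1-HIT | VC []
  [7] addr=0x69 blk=26 s=2: L1-HIT | VC []
  [8] addr=0x54 blk=21 s=5: MISS | VC []
  [9] addr=0x28 blk=10 s=2: MISS | VC [26]
  [10] addr=0x49 blk=18 s=2: MISS | VC [26, 10]
  [11] addr=0x29 blk=10 s=2: VC-HIT | VC [26, 18]
  [12] addr=0x25 blk=9 s=1: MISS | VC [26, 18, 17]
  [13] addr=0x46 blk=17 s=1: VC-HIT | VC [26, 18, 9]
  [14] addr=0x24 blk=9 s=1: VC-HIT | VC [26, 18, 17]

MISSES = 7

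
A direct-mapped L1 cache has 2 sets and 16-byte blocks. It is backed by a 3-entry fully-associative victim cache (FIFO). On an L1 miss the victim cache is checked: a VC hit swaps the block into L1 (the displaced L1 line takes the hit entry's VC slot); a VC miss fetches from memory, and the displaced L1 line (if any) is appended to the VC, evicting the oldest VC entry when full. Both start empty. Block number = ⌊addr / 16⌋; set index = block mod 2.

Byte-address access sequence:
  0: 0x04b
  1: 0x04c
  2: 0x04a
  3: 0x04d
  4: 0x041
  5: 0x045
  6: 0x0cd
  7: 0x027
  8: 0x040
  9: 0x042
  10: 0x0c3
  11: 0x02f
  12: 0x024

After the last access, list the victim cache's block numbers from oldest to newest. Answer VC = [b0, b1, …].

VC = [12, 4]

  [0] addr=0x4b blk=4 s=0: MISS | VC []
  [1] addr=0x4c blk=4 s=0: L1-HIT | VC []
  [2] addr=0x4a blk=4 s=0: L1-HIT | VC []
  [3] addr=0x4d blk=4 s=0: L1-HIT | VC []
  [4] addr=0x41 blk=4 s=0: L1-HIT | VC []
  [5] addr=0x45 blk=4 s=0: L1-HIT | VC []
  [6] addr=0xcd blk=12 s=0: MISS | VC [4]
  [7] addr=0x27 blk=2 s=0: MISS | VC [4, 12]
  [8] addr=0x40 blk=4 s=0: VC-HIT | VC [2, 12]
  [9] addr=0x42 blk=4 s=0: L1-HIT | VC [2, 12]
  [10] addr=0xc3 blk=12 s=0: VC-HIT | VC [2, 4]
  [11] addr=0x2f blk=2 s=0: VC-HIT | VC [12, 4]
  [12] addr=0x24 blk=2 s=0: L1-HIT | VC [12, 4]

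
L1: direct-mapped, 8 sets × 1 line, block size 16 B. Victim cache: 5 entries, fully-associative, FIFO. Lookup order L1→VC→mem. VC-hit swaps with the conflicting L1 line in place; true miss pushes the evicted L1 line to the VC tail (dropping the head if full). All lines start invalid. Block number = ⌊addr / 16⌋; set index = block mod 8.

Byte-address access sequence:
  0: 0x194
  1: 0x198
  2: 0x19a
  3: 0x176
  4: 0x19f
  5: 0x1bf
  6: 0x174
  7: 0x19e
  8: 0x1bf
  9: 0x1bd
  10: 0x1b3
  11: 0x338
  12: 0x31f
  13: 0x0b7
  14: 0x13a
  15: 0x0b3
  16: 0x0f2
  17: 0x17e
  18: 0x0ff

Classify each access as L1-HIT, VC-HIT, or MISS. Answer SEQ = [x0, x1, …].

SEQ = [MISS, L1-HIT, L1-HIT, MISS, L1-HIT, MISS, L1-HIT, L1-HIT, L1-HIT, L1-HIT, L1-HIT, MISS, MISS, MISS, MISS, VC-HIT, MISS, VC-HIT, VC-HIT]

  [0] addr=0x194 blk=25 s=1: MISS | VC []
  [1] addr=0x198 blk=25 s=1: L1-HIT | VC []
  [2] addr=0x19a blk=25 s=1: L1-HIT | VC []
  [3] addr=0x176 blk=23 s=7: MISS | VC []
  [4] addr=0x19f blk=25 s=1: L1-HIT | VC []
  [5] addr=0x1bf blk=27 s=3: MISS | VC []
  [6] addr=0x174 blk=23 s=7: L1-HIT | VC []
  [7] addr=0x19e blk=25 s=1: L1-HIT | VC []
  [8] addr=0x1bf blk=27 s=3: L1-HIT | VC []
  [9] addr=0x1bd blk=27 s=3: L1-HIT | VC []
  [10] addr=0x1b3 blk=27 s=3: L1-HIT | VC []
  [11] addr=0x338 blk=51 s=3: MISS | VC [27]
  [12] addr=0x31f blk=49 s=1: MISS | VC [27, 25]
  [13] addr=0xb7 blk=11 s=3: MISS | VC [27, 25, 51]
  [14] addr=0x13a blk=19 s=3: MISS | VC [27, 25, 51, 11]
  [15] addr=0xb3 blk=11 s=3: VC-HIT | VC [27, 25, 51, 19]
  [16] addr=0xf2 blk=15 s=7: MISS | VC [27, 25, 51, 19, 23]
  [17] addr=0x17e blk=23 s=7: VC-HIT | VC [27, 25, 51, 19, 15]
  [18] addr=0xff blk=15 s=7: VC-HIT | VC [27, 25, 51, 19, 23]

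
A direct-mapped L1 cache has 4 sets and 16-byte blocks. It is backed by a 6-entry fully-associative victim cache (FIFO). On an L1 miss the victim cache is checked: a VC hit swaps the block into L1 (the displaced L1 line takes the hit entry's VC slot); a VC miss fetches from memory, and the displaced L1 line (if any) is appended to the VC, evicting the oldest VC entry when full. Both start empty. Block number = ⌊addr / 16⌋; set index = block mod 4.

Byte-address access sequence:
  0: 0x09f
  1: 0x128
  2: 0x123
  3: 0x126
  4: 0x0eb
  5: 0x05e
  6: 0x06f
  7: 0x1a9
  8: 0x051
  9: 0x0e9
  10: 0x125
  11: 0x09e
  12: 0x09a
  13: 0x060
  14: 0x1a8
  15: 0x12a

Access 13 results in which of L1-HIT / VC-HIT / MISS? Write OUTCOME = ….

#0 0x9f→b9/s1 MISS; vc=[]
#1 0x128→b18/s2 MISS; vc=[]
#2 0x123→b18/s2 L1-HIT; vc=[]
#3 0x126→b18/s2 L1-HIT; vc=[]
#4 0xeb→b14/s2 MISS; vc=[18]
#5 0x5e→b5/s1 MISS; vc=[18,9]
#6 0x6f→b6/s2 MISS; vc=[18,9,14]
#7 0x1a9→b26/s2 MISS; vc=[18,9,14,6]
#8 0x51→b5/s1 L1-HIT; vc=[18,9,14,6]
#9 0xe9→b14/s2 VC-HIT; vc=[18,9,26,6]
#10 0x125→b18/s2 VC-HIT; vc=[14,9,26,6]
#11 0x9e→b9/s1 VC-HIT; vc=[14,5,26,6]
#12 0x9a→b9/s1 L1-HIT; vc=[14,5,26,6]
#13 0x60→b6/s2 VC-HIT; vc=[14,5,26,18]
#14 0x1a8→b26/s2 VC-HIT; vc=[14,5,6,18]
#15 0x12a→b18/s2 VC-HIT; vc=[14,5,6,26]

OUTCOME = VC-HIT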